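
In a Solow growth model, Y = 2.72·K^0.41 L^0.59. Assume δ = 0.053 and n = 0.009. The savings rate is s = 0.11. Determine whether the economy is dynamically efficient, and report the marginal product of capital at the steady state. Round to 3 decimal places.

Break-even investment rate: n + δ = 0.009 + 0.053 = 0.062.
Steady-state k*: s·A·k^0.41 = 0.062·k gives k* = (0.11·2.72/0.062)^(1/0.59) ≈ 14.4076.
MPK = 0.41·2.72·14.4076^(-0.59) ≈ 0.2311.
MPK > n+δ = 0.062, so the economy is dynamically efficient (under-saving).

dynamically efficient; MPK ≈ 0.231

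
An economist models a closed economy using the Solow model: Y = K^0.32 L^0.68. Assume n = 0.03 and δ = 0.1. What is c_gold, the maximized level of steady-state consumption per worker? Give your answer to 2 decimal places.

n + δ = 0.03 + 0.1 = 0.13.
At the golden rule the marginal product of capital equals n+δ: 0.32·k^(0.32−1) = 0.13. Solving, k_gold = (0.32/0.13)^(1/0.68) ≈ 3.7610.
y_gold = 3.7610^0.32 ≈ 1.5279.
c_gold = y_gold − (n+δ)·k_gold = 1.5279 − 0.13·3.7610 ≈ 1.0390.

c_gold ≈ 1.04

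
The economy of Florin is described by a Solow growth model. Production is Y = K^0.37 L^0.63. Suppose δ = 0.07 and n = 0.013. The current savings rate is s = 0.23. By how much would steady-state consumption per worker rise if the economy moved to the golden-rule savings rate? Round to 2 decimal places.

Capital per worker breaks even when investment replaces (n + δ)·k; here n + δ = 0.083.
Current steady state (s = 0.23): k* = (0.23/0.083)^(1/0.63) ≈ 5.0422, y* = 5.0422^0.37 ≈ 1.8196, c* = (1−0.23)·1.8196 ≈ 1.4011.
Maximizing c = f(k) − (n+δ)·k gives f'(k) = n+δ, i.e. 0.37·k^(0.37−1) = 0.083, so k_gold = (0.37/0.083)^(1/0.63) ≈ 10.7240.
y_gold = 10.7240^0.37 ≈ 2.4056, c_gold = y_gold − 0.083·k_gold ≈ 1.5156.
Gain: Δc = 1.5156 − 1.4011 ≈ 0.1145.

Δc ≈ 0.11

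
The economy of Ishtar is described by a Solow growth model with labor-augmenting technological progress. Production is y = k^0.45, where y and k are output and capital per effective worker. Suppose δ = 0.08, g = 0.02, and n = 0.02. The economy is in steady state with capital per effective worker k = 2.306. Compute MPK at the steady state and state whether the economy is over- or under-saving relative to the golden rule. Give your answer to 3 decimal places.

under-saving; MPK ≈ 0.284

Break-even investment rate: n + g + δ = 0.02 + 0.02 + 0.08 = 0.12.
MPK = 0.45·k^(0.45−1) = 0.45·2.306^(-0.55) ≈ 0.2842.
MPK > 0.12, so the economy is dynamically efficient (under-saving).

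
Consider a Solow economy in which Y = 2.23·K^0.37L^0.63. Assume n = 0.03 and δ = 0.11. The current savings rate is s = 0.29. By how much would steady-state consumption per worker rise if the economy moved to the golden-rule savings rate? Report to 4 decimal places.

Δc ≈ 0.0926

n + δ = 0.03 + 0.11 = 0.14.
Current steady state (s = 0.29): k* = (0.29·2.23/0.14)^(1/0.63) ≈ 11.3470, y* = 2.23·11.3470^0.37 ≈ 5.4779, c* = (1−0.29)·5.4779 ≈ 3.8893.
Golden rule sets MPK = n+δ: 0.37·2.23·k^(0.37−1) = 0.14, so k_gold = (0.37·2.23/0.14)^(1/0.63) ≈ 16.7041.
y_gold = 2.23·16.7041^0.37 ≈ 6.3205, c_gold = y_gold − 0.14·k_gold ≈ 3.9819.
Gain: Δc = 3.9819 − 3.8893 ≈ 0.0926.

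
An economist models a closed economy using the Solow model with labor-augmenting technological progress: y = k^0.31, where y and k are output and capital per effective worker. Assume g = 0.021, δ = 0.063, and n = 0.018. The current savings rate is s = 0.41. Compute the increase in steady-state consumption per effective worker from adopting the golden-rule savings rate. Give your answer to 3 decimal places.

Δc ≈ 0.035

Break-even investment rate: n + g + δ = 0.018 + 0.021 + 0.063 = 0.102.
Current steady state (s = 0.41): k* = (0.41/0.102)^(1/0.69) ≈ 7.5098, y* = 7.5098^0.31 ≈ 1.8683, c* = (1−0.41)·1.8683 ≈ 1.1023.
Maximizing c = f(k) − (n+g+δ)·k gives f'(k) = n+g+δ, i.e. 0.31·k^(0.31−1) = 0.102, so k_gold = (0.31/0.102)^(1/0.69) ≈ 5.0079.
y_gold = 5.0079^0.31 ≈ 1.6478, c_gold = y_gold − 0.102·k_gold ≈ 1.1370.
Gain: Δc = 1.1370 − 1.1023 ≈ 0.0347.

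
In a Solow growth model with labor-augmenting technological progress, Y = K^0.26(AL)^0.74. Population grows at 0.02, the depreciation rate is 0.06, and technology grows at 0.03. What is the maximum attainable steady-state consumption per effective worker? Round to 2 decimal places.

Break-even investment rate: n + g + δ = 0.02 + 0.03 + 0.06 = 0.11.
Setting f'(k) = n+g+δ gives 0.26·k^(0.26−1) = 0.11, hence k_gold = (0.26/0.11)^(1/0.74) ≈ 3.1977.
y_gold = 3.1977^0.26 ≈ 1.3529.
c_gold = y_gold − (n+g+δ)·k_gold = 1.3529 − 0.11·3.1977 ≈ 1.0011.

c_gold ≈ 1.00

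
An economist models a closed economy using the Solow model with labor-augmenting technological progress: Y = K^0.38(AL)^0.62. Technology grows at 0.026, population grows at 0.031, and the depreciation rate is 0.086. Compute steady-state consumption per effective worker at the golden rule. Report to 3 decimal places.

Break-even investment rate: n + g + δ = 0.031 + 0.026 + 0.086 = 0.143.
Setting f'(k) = n+g+δ gives 0.38·k^(0.38−1) = 0.143, hence k_gold = (0.38/0.143)^(1/0.62) ≈ 4.8372.
y_gold = 4.8372^0.38 ≈ 1.8203.
c_gold = y_gold − (n+g+δ)·k_gold = 1.8203 − 0.143·4.8372 ≈ 1.1286.

c_gold ≈ 1.129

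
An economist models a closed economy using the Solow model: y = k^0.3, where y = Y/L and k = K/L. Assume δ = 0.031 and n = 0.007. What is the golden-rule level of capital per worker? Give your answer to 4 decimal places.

The effective depreciation rate is n + δ = 0.007 + 0.031 = 0.038.
At the golden rule the marginal product of capital equals n+δ: 0.3·k^(0.3−1) = 0.038. Solving, k_gold = (0.3/0.038)^(1/0.7) ≈ 19.1386.

k_gold ≈ 19.1386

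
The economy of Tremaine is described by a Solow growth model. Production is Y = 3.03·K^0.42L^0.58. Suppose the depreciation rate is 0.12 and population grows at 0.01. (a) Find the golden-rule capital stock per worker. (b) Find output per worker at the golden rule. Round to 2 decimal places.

(a) k_gold ≈ 51.07; (b) y_gold ≈ 15.81

n + δ = 0.01 + 0.12 = 0.13.
Golden rule sets MPK = n+δ: 0.42·3.03·k^(0.42−1) = 0.13, so k_gold = (0.42·3.03/0.13)^(1/0.58) ≈ 51.0725.
y_gold = 3.03·51.0725^0.42 ≈ 15.8082.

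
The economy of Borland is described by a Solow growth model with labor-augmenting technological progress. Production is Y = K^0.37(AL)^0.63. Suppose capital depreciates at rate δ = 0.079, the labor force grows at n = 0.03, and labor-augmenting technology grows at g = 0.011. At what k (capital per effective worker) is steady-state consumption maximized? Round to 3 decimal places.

k_gold ≈ 5.973

Break-even investment rate: n + g + δ = 0.03 + 0.011 + 0.079 = 0.12.
Setting f'(k) = n+g+δ gives 0.37·k^(0.37−1) = 0.12, hence k_gold = (0.37/0.12)^(1/0.63) ≈ 5.9734.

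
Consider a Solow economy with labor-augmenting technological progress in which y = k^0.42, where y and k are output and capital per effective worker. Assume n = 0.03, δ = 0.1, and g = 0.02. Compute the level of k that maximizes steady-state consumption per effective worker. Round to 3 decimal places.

Capital per effective worker breaks even when investment replaces (n + g + δ)·k; here n + g + δ = 0.15.
Setting f'(k) = n+g+δ gives 0.42·k^(0.42−1) = 0.15, hence k_gold = (0.42/0.15)^(1/0.58) ≈ 5.9015.

k_gold ≈ 5.901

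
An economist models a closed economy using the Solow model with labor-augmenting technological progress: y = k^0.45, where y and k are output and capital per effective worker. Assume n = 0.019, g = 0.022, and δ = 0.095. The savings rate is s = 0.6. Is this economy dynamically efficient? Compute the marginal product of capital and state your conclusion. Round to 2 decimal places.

dynamically inefficient; MPK ≈ 0.10

n + g + δ = 0.019 + 0.022 + 0.095 = 0.136.
Steady-state k*: s·k^0.45 = 0.136·k gives k* = (0.6/0.136)^(1/0.55) ≈ 14.8601.
MPK = 0.45·14.8601^(-0.55) ≈ 0.1020.
MPK < n+g+δ = 0.136, so the economy is dynamically inefficient (over-saving).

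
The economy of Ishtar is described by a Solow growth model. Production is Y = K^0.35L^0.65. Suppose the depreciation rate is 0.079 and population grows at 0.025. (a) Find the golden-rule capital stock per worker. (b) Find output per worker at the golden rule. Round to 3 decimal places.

Break-even investment rate: n + δ = 0.025 + 0.079 = 0.104.
Golden rule sets MPK = n+δ: 0.35·k^(0.35−1) = 0.104, so k_gold = (0.35/0.104)^(1/0.65) ≈ 6.4688.
y_gold = 6.4688^0.35 ≈ 1.9222.

(a) k_gold ≈ 6.469; (b) y_gold ≈ 1.922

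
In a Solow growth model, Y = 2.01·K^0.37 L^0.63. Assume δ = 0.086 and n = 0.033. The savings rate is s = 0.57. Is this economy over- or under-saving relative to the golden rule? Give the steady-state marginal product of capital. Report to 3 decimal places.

Capital per worker breaks even when investment replaces (n + δ)·k; here n + δ = 0.119.
Steady-state k*: s·A·k^0.37 = 0.119·k gives k* = (0.57·2.01/0.119)^(1/0.63) ≈ 36.4040.
MPK = 0.37·2.01·36.4040^(-0.63) ≈ 0.0772.
MPK < n+δ = 0.119, so the economy is dynamically inefficient (over-saving).

over-saving; MPK ≈ 0.077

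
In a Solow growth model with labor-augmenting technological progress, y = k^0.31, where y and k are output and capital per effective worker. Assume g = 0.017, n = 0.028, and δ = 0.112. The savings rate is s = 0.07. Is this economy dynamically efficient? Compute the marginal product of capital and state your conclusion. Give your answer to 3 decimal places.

dynamically efficient; MPK ≈ 0.695

The effective depreciation rate is n + g + δ = 0.028 + 0.017 + 0.112 = 0.157.
Steady-state k*: s·k^0.31 = 0.157·k gives k* = (0.07/0.157)^(1/0.69) ≈ 0.3102.
MPK = 0.31·0.3102^(-0.69) ≈ 0.6953.
MPK > n+g+δ = 0.157, so the economy is dynamically efficient (under-saving).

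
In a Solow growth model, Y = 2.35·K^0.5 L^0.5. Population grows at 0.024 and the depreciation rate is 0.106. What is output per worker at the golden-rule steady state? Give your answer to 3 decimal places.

y_gold ≈ 21.240

The effective depreciation rate is n + δ = 0.024 + 0.106 = 0.13.
At the golden rule the marginal product of capital equals n+δ: 0.5·2.35·k^(0.5−1) = 0.13. Solving, k_gold = (0.5·2.35/0.13)^(1/0.5) ≈ 81.6938.
Output: y_gold = 2.35·k_gold^0.5 = 2.35·81.6938^0.5 ≈ 21.2404.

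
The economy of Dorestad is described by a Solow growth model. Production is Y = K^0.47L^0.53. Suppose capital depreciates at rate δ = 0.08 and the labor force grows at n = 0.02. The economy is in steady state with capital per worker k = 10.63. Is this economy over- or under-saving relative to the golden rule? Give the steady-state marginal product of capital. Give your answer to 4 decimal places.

under-saving; MPK ≈ 0.1343

Capital per worker breaks even when investment replaces (n + δ)·k; here n + δ = 0.1.
MPK = 0.47·k^(0.47−1) = 0.47·10.63^(-0.53) ≈ 0.1343.
MPK > 0.1, so the economy is dynamically efficient (under-saving).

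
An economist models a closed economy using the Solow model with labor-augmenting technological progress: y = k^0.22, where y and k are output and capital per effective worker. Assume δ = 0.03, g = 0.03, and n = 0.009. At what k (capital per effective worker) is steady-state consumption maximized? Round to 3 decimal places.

The effective depreciation rate is n + g + δ = 0.009 + 0.03 + 0.03 = 0.069.
Golden rule sets MPK = n+g+δ: 0.22·k^(0.22−1) = 0.069, so k_gold = (0.22/0.069)^(1/0.78) ≈ 4.4219.

k_gold ≈ 4.422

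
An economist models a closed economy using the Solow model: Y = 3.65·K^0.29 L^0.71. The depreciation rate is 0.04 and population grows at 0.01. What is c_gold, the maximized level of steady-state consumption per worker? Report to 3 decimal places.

Break-even investment rate: n + δ = 0.01 + 0.04 = 0.05.
Maximizing c = f(k) − (n+δ)·k gives f'(k) = n+δ, i.e. 0.29·3.65·k^(0.29−1) = 0.05, so k_gold = (0.29·3.65/0.05)^(1/0.71) ≈ 73.6567.
y_gold = 3.65·73.6567^0.29 ≈ 12.6994.
c_gold = y_gold − (n+δ)·k_gold = 12.6994 − 0.05·73.6567 ≈ 9.0166.

c_gold ≈ 9.017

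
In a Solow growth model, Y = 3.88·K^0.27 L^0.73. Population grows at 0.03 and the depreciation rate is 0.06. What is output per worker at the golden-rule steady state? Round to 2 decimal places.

y_gold ≈ 9.62

Break-even investment rate: n + δ = 0.03 + 0.06 = 0.09.
Golden rule sets MPK = n+δ: 0.27·3.88·k^(0.27−1) = 0.09, so k_gold = (0.27·3.88/0.09)^(1/0.73) ≈ 28.8542.
Output: y_gold = 3.88·k_gold^0.27 = 3.88·28.8542^0.27 ≈ 9.6181.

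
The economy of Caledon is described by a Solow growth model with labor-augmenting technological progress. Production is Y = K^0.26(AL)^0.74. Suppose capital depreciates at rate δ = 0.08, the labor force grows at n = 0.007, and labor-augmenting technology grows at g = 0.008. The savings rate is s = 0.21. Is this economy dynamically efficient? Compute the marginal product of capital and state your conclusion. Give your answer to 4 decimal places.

dynamically efficient; MPK ≈ 0.1176

Capital per effective worker breaks even when investment replaces (n + g + δ)·k; here n + g + δ = 0.095.
Steady-state k*: s·k^0.26 = 0.095·k gives k* = (0.21/0.095)^(1/0.74) ≈ 2.9210.
MPK = 0.26·2.9210^(-0.74) ≈ 0.1176.
MPK > n+g+δ = 0.095, so the economy is dynamically efficient (under-saving).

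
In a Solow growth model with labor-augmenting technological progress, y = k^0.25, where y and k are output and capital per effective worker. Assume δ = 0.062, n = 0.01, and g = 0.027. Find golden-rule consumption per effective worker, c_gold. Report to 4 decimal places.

n + g + δ = 0.01 + 0.027 + 0.062 = 0.099.
Golden rule sets MPK = n+g+δ: 0.25·k^(0.25−1) = 0.099, so k_gold = (0.25/0.099)^(1/0.75) ≈ 3.4388.
y_gold = 3.4388^0.25 ≈ 1.3618.
c_gold = y_gold − (n+g+δ)·k_gold = 1.3618 − 0.099·3.4388 ≈ 1.0213.

c_gold ≈ 1.0213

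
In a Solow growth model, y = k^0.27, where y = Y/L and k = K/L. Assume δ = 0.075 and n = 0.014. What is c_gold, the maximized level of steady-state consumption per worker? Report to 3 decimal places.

Break-even investment rate: n + δ = 0.014 + 0.075 = 0.089.
Maximizing c = f(k) − (n+δ)·k gives f'(k) = n+δ, i.e. 0.27·k^(0.27−1) = 0.089, so k_gold = (0.27/0.089)^(1/0.73) ≈ 4.5734.
y_gold = 4.5734^0.27 ≈ 1.5075.
c_gold = y_gold − (n+δ)·k_gold = 1.5075 − 0.089·4.5734 ≈ 1.1005.

c_gold ≈ 1.100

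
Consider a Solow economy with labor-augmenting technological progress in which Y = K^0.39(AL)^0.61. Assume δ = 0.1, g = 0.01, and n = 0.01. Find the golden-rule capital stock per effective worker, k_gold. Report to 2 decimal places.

Break-even investment rate: n + g + δ = 0.01 + 0.01 + 0.1 = 0.12.
Setting f'(k) = n+g+δ gives 0.39·k^(0.39−1) = 0.12, hence k_gold = (0.39/0.12)^(1/0.61) ≈ 6.9048.

k_gold ≈ 6.90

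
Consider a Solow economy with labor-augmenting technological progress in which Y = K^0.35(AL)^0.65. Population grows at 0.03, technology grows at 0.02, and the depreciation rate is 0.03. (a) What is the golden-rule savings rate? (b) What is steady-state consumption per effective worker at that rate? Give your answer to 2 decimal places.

(a) s_gold = 0.35; (b) c_gold ≈ 1.44

The effective depreciation rate is n + g + δ = 0.03 + 0.02 + 0.03 = 0.08.
For Cobb-Douglas, s_gold equals capital's share: s_gold = 0.35.
Maximizing c = f(k) − (n+g+δ)·k gives f'(k) = n+g+δ, i.e. 0.35·k^(0.35−1) = 0.08, so k_gold = (0.35/0.08)^(1/0.65) ≈ 9.6855.
y_gold = 9.6855^0.35 ≈ 2.2138; c_gold = (1−0.35)·y_gold ≈ 1.4390.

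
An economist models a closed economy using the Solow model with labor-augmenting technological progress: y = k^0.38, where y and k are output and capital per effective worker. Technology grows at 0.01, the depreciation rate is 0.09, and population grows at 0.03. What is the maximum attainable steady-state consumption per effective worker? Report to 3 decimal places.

Break-even investment rate: n + g + δ = 0.03 + 0.01 + 0.09 = 0.13.
At the golden rule the marginal product of capital equals n+g+δ: 0.38·k^(0.38−1) = 0.13. Solving, k_gold = (0.38/0.13)^(1/0.62) ≈ 5.6410.
y_gold = 5.6410^0.38 ≈ 1.9298.
c_gold = y_gold − (n+g+δ)·k_gold = 1.9298 − 0.13·5.6410 ≈ 1.1965.

c_gold ≈ 1.196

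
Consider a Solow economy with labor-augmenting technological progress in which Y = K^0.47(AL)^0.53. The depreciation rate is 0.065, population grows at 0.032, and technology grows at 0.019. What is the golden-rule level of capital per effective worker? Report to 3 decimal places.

k_gold ≈ 14.012

n + g + δ = 0.032 + 0.019 + 0.065 = 0.116.
At the golden rule the marginal product of capital equals n+g+δ: 0.47·k^(0.47−1) = 0.116. Solving, k_gold = (0.47/0.116)^(1/0.53) ≈ 14.0117.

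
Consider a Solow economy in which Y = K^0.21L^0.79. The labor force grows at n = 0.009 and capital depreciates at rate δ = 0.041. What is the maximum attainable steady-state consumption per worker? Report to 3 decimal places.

c_gold ≈ 1.157

Break-even investment rate: n + δ = 0.009 + 0.041 = 0.05.
At the golden rule the marginal product of capital equals n+δ: 0.21·k^(0.21−1) = 0.05. Solving, k_gold = (0.21/0.05)^(1/0.79) ≈ 6.1507.
y_gold = 6.1507^0.21 ≈ 1.4644.
c_gold = y_gold − (n+δ)·k_gold = 1.4644 − 0.05·6.1507 ≈ 1.1569.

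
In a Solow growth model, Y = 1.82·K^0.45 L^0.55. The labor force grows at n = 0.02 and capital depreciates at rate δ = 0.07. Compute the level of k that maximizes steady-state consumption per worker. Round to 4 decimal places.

k_gold ≈ 55.4258

Break-even investment rate: n + δ = 0.02 + 0.07 = 0.09.
Maximizing c = f(k) − (n+δ)·k gives f'(k) = n+δ, i.e. 0.45·1.82·k^(0.45−1) = 0.09, so k_gold = (0.45·1.82/0.09)^(1/0.55) ≈ 55.4258.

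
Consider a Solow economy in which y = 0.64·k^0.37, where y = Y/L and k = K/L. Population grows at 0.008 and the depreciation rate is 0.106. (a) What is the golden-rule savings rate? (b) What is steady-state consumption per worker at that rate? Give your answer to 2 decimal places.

(a) s_gold = 0.37; (b) c_gold ≈ 0.62

Capital per worker breaks even when investment replaces (n + δ)·k; here n + δ = 0.114.
For Cobb-Douglas, s_gold equals capital's share: s_gold = 0.37.
Golden rule sets MPK = n+δ: 0.37·0.64·k^(0.37−1) = 0.114, so k_gold = (0.37·0.64/0.114)^(1/0.63) ≈ 3.1910.
y_gold = 0.64·3.1910^0.37 ≈ 0.9832; c_gold = (1−0.37)·y_gold ≈ 0.6194.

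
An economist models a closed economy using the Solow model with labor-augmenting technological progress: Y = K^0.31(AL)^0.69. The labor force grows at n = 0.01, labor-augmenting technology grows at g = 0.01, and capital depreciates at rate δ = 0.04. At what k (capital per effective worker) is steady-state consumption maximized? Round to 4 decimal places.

k_gold ≈ 10.8053

Break-even investment rate: n + g + δ = 0.01 + 0.01 + 0.04 = 0.06.
Maximizing c = f(k) − (n+g+δ)·k gives f'(k) = n+g+δ, i.e. 0.31·k^(0.31−1) = 0.06, so k_gold = (0.31/0.06)^(1/0.69) ≈ 10.8053.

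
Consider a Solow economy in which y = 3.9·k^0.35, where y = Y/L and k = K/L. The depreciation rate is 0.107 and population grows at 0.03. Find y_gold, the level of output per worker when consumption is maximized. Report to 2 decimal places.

y_gold ≈ 13.45

The effective depreciation rate is n + δ = 0.03 + 0.107 = 0.137.
Setting f'(k) = n+δ gives 0.35·3.9·k^(0.35−1) = 0.137, hence k_gold = (0.35·3.9/0.137)^(1/0.65) ≈ 34.3573.
Output: y_gold = 3.9·k_gold^0.35 = 3.9·34.3573^0.35 ≈ 13.4484.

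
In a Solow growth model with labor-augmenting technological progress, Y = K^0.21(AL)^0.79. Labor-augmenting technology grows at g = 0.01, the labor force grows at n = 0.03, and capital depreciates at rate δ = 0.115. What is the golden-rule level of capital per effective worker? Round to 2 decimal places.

Break-even investment rate: n + g + δ = 0.03 + 0.01 + 0.115 = 0.155.
Setting f'(k) = n+g+δ gives 0.21·k^(0.21−1) = 0.155, hence k_gold = (0.21/0.155)^(1/0.79) ≈ 1.4687.

k_gold ≈ 1.47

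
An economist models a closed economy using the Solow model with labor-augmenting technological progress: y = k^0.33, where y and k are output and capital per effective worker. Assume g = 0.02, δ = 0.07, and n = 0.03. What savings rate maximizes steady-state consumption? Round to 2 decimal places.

The effective depreciation rate is n + g + δ = 0.03 + 0.02 + 0.07 = 0.12.
At the golden rule MPK = n+g+δ, and in any Cobb-Douglas steady state s = (n+g+δ)·k/y = MPK·k/y = capital's share 0.33.

s_gold = 0.33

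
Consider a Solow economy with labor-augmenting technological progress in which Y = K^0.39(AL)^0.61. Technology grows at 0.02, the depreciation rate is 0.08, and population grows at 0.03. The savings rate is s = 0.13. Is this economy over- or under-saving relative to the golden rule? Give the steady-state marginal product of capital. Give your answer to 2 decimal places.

under-saving; MPK ≈ 0.39

n + g + δ = 0.03 + 0.02 + 0.08 = 0.13.
Steady-state k*: s·k^0.39 = 0.13·k gives k* = (0.13/0.13)^(1/0.61) ≈ 1.0000.
MPK = 0.39·1.0000^(-0.61) ≈ 0.3900.
MPK > n+g+δ = 0.13, so the economy is dynamically efficient (under-saving).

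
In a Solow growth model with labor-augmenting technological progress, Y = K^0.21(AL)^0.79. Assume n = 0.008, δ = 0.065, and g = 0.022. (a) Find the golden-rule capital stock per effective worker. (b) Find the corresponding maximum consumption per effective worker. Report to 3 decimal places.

(a) k_gold ≈ 2.729; (b) c_gold ≈ 0.975

n + g + δ = 0.008 + 0.022 + 0.065 = 0.095.
Setting f'(k) = n+g+δ gives 0.21·k^(0.21−1) = 0.095, hence k_gold = (0.21/0.095)^(1/0.79) ≈ 2.7294.
y_gold = 2.7294^0.21 ≈ 1.2347; c_gold = y_gold − 0.095·k_gold ≈ 0.9754.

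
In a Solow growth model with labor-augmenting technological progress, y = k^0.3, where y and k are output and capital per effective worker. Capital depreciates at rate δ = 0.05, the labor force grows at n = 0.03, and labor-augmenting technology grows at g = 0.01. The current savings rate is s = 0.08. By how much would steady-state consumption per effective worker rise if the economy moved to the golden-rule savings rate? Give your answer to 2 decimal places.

Δc ≈ 0.30

n + g + δ = 0.03 + 0.01 + 0.05 = 0.09.
Current steady state (s = 0.08): k* = (0.08/0.09)^(1/0.7) ≈ 0.8451, y* = 0.8451^0.3 ≈ 0.9508, c* = (1−0.08)·0.9508 ≈ 0.8747.
Maximizing c = f(k) − (n+g+δ)·k gives f'(k) = n+g+δ, i.e. 0.3·k^(0.3−1) = 0.09, so k_gold = (0.3/0.09)^(1/0.7) ≈ 5.5843.
y_gold = 5.5843^0.3 ≈ 1.6753, c_gold = y_gold − 0.09·k_gold ≈ 1.1727.
Gain: Δc = 1.1727 − 0.8747 ≈ 0.2980.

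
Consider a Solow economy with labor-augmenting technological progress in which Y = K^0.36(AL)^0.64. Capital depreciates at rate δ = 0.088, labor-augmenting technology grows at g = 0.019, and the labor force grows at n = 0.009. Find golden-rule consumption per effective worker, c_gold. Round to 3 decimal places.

Break-even investment rate: n + g + δ = 0.009 + 0.019 + 0.088 = 0.116.
Maximizing c = f(k) − (n+g+δ)·k gives f'(k) = n+g+δ, i.e. 0.36·k^(0.36−1) = 0.116, so k_gold = (0.36/0.116)^(1/0.64) ≈ 5.8682.
y_gold = 5.8682^0.36 ≈ 1.8909.
c_gold = y_gold − (n+g+δ)·k_gold = 1.8909 − 0.116·5.8682 ≈ 1.2102.

c_gold ≈ 1.210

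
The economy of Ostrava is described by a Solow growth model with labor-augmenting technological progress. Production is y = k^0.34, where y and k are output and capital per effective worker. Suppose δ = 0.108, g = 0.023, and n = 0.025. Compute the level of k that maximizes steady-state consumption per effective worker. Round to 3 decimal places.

k_gold ≈ 3.256

Capital per effective worker breaks even when investment replaces (n + g + δ)·k; here n + g + δ = 0.156.
Golden rule sets MPK = n+g+δ: 0.34·k^(0.34−1) = 0.156, so k_gold = (0.34/0.156)^(1/0.66) ≈ 3.2558.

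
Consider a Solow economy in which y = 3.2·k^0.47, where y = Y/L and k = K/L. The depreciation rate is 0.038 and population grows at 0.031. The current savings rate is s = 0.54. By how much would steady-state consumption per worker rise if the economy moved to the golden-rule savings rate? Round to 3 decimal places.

Δc ≈ 0.479

The effective depreciation rate is n + δ = 0.031 + 0.038 = 0.069.
Current steady state (s = 0.54): k* = (0.54·3.2/0.069)^(1/0.53) ≈ 435.5585, y* = 3.2·435.5585^0.47 ≈ 55.6547, c* = (1−0.54)·55.6547 ≈ 25.6012.
Golden rule sets MPK = n+δ: 0.47·3.2·k^(0.47−1) = 0.069, so k_gold = (0.47·3.2/0.069)^(1/0.53) ≈ 335.1820.
y_gold = 3.2·335.1820^0.47 ≈ 49.2076, c_gold = y_gold − 0.069·k_gold ≈ 26.0800.
Gain: Δc = 26.0800 − 25.6012 ≈ 0.4788.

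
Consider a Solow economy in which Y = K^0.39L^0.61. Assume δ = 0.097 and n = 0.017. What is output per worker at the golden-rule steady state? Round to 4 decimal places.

y_gold ≈ 2.1954

Capital per worker breaks even when investment replaces (n + δ)·k; here n + δ = 0.114.
Maximizing c = f(k) − (n+δ)·k gives f'(k) = n+δ, i.e. 0.39·k^(0.39−1) = 0.114, so k_gold = (0.39/0.114)^(1/0.61) ≈ 7.5105.
Output: y_gold = k_gold^0.39 = 7.5105^0.39 ≈ 2.1954.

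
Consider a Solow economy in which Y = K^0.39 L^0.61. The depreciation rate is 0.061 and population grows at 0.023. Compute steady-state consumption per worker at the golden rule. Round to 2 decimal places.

c_gold ≈ 1.63

n + δ = 0.023 + 0.061 = 0.084.
Setting f'(k) = n+δ gives 0.39·k^(0.39−1) = 0.084, hence k_gold = (0.39/0.084)^(1/0.61) ≈ 12.3906.
y_gold = 12.3906^0.39 ≈ 2.6687.
c_gold = y_gold − (n+δ)·k_gold = 2.6687 − 0.084·12.3906 ≈ 1.6279.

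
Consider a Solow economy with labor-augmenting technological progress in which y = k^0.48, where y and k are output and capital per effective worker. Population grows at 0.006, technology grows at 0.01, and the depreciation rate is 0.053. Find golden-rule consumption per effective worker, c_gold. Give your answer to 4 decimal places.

n + g + δ = 0.006 + 0.01 + 0.053 = 0.069.
Maximizing c = f(k) − (n+g+δ)·k gives f'(k) = n+g+δ, i.e. 0.48·k^(0.48−1) = 0.069, so k_gold = (0.48/0.069)^(1/0.52) ≈ 41.6855.
y_gold = 41.6855^0.48 ≈ 5.9923.
c_gold = y_gold − (n+g+δ)·k_gold = 5.9923 − 0.069·41.6855 ≈ 3.1160.

c_gold ≈ 3.1160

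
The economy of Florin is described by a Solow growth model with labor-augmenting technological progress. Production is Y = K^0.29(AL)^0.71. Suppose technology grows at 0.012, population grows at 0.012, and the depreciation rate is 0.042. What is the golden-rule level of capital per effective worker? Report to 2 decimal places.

k_gold ≈ 8.04

Break-even investment rate: n + g + δ = 0.012 + 0.012 + 0.042 = 0.066.
Golden rule sets MPK = n+g+δ: 0.29·k^(0.29−1) = 0.066, so k_gold = (0.29/0.066)^(1/0.71) ≈ 8.0432.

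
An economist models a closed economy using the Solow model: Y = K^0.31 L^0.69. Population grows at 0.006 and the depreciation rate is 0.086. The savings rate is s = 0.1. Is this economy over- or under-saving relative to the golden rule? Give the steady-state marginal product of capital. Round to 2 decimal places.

Capital per worker breaks even when investment replaces (n + δ)·k; here n + δ = 0.092.
Steady-state k*: s·k^0.31 = 0.092·k gives k* = (0.1/0.092)^(1/0.69) ≈ 1.1284.
MPK = 0.31·1.1284^(-0.69) ≈ 0.2852.
MPK > n+δ = 0.092, so the economy is dynamically efficient (under-saving).

under-saving; MPK ≈ 0.29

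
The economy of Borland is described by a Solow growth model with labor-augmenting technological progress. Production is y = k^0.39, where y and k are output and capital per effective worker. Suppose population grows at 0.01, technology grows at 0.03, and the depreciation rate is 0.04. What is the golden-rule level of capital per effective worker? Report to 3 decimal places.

Capital per effective worker breaks even when investment replaces (n + g + δ)·k; here n + g + δ = 0.08.
Setting f'(k) = n+g+δ gives 0.39·k^(0.39−1) = 0.08, hence k_gold = (0.39/0.08)^(1/0.61) ≈ 13.4223.

k_gold ≈ 13.422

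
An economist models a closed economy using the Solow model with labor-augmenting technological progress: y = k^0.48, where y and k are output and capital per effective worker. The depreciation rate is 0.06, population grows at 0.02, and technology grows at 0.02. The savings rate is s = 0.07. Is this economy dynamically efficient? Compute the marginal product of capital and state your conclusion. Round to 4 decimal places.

Capital per effective worker breaks even when investment replaces (n + g + δ)·k; here n + g + δ = 0.1.
Steady-state k*: s·k^0.48 = 0.1·k gives k* = (0.07/0.1)^(1/0.52) ≈ 0.5036.
MPK = 0.48·0.5036^(-0.52) ≈ 0.6857.
MPK > n+g+δ = 0.1, so the economy is dynamically efficient (under-saving).

dynamically efficient; MPK ≈ 0.6857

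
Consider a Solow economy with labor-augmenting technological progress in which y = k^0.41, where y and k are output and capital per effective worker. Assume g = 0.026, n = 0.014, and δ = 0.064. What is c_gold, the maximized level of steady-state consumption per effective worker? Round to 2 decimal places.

Capital per effective worker breaks even when investment replaces (n + g + δ)·k; here n + g + δ = 0.104.
Maximizing c = f(k) − (n+g+δ)·k gives f'(k) = n+g+δ, i.e. 0.41·k^(0.41−1) = 0.104, so k_gold = (0.41/0.104)^(1/0.59) ≈ 10.2270.
y_gold = 10.2270^0.41 ≈ 2.5942.
c_gold = y_gold − (n+g+δ)·k_gold = 2.5942 − 0.104·10.2270 ≈ 1.5306.

c_gold ≈ 1.53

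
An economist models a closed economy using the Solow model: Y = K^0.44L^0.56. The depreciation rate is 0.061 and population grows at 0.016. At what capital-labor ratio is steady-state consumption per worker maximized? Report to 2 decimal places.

k_gold ≈ 22.48

Break-even investment rate: n + δ = 0.016 + 0.061 = 0.077.
At the golden rule the marginal product of capital equals n+δ: 0.44·k^(0.44−1) = 0.077. Solving, k_gold = (0.44/0.077)^(1/0.56) ≈ 22.4759.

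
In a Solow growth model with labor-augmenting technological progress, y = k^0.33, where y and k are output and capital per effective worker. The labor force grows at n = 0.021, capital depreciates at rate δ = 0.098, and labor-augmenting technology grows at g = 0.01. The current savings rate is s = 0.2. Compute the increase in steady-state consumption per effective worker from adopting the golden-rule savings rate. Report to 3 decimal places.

Δc ≈ 0.071

The effective depreciation rate is n + g + δ = 0.021 + 0.01 + 0.098 = 0.129.
Current steady state (s = 0.2): k* = (0.2/0.129)^(1/0.67) ≈ 1.9242, y* = 1.9242^0.33 ≈ 1.2411, c* = (1−0.2)·1.2411 ≈ 0.9929.
Maximizing c = f(k) − (n+g+δ)·k gives f'(k) = n+g+δ, i.e. 0.33·k^(0.33−1) = 0.129, so k_gold = (0.33/0.129)^(1/0.67) ≈ 4.0630.
y_gold = 4.0630^0.33 ≈ 1.5882, c_gold = y_gold − 0.129·k_gold ≈ 1.0641.
Gain: Δc = 1.0641 − 0.9929 ≈ 0.0713.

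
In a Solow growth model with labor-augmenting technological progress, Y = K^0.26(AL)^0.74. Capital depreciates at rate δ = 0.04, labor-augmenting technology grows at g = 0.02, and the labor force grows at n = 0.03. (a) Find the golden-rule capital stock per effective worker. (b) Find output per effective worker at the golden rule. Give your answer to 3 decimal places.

n + g + δ = 0.03 + 0.02 + 0.04 = 0.09.
Golden rule sets MPK = n+g+δ: 0.26·k^(0.26−1) = 0.09, so k_gold = (0.26/0.09)^(1/0.74) ≈ 4.1938.
y_gold = 4.1938^0.26 ≈ 1.4517.

(a) k_gold ≈ 4.194; (b) y_gold ≈ 1.452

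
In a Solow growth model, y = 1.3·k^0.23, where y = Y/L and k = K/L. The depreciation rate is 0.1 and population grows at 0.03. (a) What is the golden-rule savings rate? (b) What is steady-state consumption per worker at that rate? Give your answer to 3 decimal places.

(a) s_gold = 0.230; (b) c_gold ≈ 1.284

The effective depreciation rate is n + δ = 0.03 + 0.1 = 0.13.
For Cobb-Douglas, s_gold equals capital's share: s_gold = 0.23.
Maximizing c = f(k) − (n+δ)·k gives f'(k) = n+δ, i.e. 0.23·1.3·k^(0.23−1) = 0.13, so k_gold = (0.23·1.3/0.13)^(1/0.77) ≈ 2.9497.
y_gold = 1.3·2.9497^0.23 ≈ 1.6672; c_gold = (1−0.23)·y_gold ≈ 1.2838.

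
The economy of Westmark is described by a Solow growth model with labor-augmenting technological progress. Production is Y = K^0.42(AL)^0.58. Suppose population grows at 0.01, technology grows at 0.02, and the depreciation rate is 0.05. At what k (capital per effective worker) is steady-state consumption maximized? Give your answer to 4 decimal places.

k_gold ≈ 17.4443

Capital per effective worker breaks even when investment replaces (n + g + δ)·k; here n + g + δ = 0.08.
Maximizing c = f(k) − (n+g+δ)·k gives f'(k) = n+g+δ, i.e. 0.42·k^(0.42−1) = 0.08, so k_gold = (0.42/0.08)^(1/0.58) ≈ 17.4443.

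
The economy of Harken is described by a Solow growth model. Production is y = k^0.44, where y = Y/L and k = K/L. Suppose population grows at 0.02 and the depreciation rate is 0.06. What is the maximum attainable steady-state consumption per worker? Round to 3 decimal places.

Capital per worker breaks even when investment replaces (n + δ)·k; here n + δ = 0.08.
Setting f'(k) = n+δ gives 0.44·k^(0.44−1) = 0.08, hence k_gold = (0.44/0.08)^(1/0.56) ≈ 20.9931.
y_gold = 20.9931^0.44 ≈ 3.8169.
c_gold = y_gold − (n+δ)·k_gold = 3.8169 − 0.08·20.9931 ≈ 2.1375.

c_gold ≈ 2.137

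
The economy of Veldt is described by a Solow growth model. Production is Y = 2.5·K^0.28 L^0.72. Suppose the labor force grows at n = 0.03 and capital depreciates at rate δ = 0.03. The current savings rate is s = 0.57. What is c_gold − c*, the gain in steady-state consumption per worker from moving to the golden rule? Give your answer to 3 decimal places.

Δc ≈ 0.995

The effective depreciation rate is n + δ = 0.03 + 0.03 = 0.06.
Current steady state (s = 0.57): k* = (0.57·2.5/0.06)^(1/0.72) ≈ 81.4037, y* = 2.5·81.4037^0.28 ≈ 8.5688, c* = (1−0.57)·8.5688 ≈ 3.6846.
Setting f'(k) = n+δ gives 0.28·2.5·k^(0.28−1) = 0.06, hence k_gold = (0.28·2.5/0.06)^(1/0.72) ≈ 30.3299.
y_gold = 2.5·30.3299^0.28 ≈ 6.4993, c_gold = y_gold − 0.06·k_gold ≈ 4.6795.
Gain: Δc = 4.6795 − 3.6846 ≈ 0.9949.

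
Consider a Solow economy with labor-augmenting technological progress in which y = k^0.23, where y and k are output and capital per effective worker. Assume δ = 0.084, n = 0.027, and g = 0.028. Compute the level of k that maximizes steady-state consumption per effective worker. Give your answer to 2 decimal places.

k_gold ≈ 1.92

n + g + δ = 0.027 + 0.028 + 0.084 = 0.139.
Golden rule sets MPK = n+g+δ: 0.23·k^(0.23−1) = 0.139, so k_gold = (0.23/0.139)^(1/0.77) ≈ 1.9233.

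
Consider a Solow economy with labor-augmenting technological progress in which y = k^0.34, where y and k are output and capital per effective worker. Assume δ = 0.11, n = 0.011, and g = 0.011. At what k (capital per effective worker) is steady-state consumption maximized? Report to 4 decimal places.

k_gold ≈ 4.1936

Capital per effective worker breaks even when investment replaces (n + g + δ)·k; here n + g + δ = 0.132.
Setting f'(k) = n+g+δ gives 0.34·k^(0.34−1) = 0.132, hence k_gold = (0.34/0.132)^(1/0.66) ≈ 4.1936.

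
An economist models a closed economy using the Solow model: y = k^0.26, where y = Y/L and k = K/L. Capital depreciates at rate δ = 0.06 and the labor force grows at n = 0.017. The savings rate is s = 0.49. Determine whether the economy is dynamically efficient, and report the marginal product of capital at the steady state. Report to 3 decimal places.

n + δ = 0.017 + 0.06 = 0.077.
Steady-state k*: s·k^0.26 = 0.077·k gives k* = (0.49/0.077)^(1/0.74) ≈ 12.1924.
MPK = 0.26·12.1924^(-0.74) ≈ 0.0409.
MPK < n+δ = 0.077, so the economy is dynamically inefficient (over-saving).

dynamically inefficient; MPK ≈ 0.041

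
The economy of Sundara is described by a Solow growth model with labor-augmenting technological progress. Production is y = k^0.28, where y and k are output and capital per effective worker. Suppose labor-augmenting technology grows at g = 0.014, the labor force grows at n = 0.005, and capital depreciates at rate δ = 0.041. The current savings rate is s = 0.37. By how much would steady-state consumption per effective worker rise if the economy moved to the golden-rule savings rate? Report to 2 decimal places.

n + g + δ = 0.005 + 0.014 + 0.041 = 0.06.
Current steady state (s = 0.37): k* = (0.37/0.06)^(1/0.72) ≈ 12.5110, y* = 12.5110^0.28 ≈ 2.0288, c* = (1−0.37)·2.0288 ≈ 1.2782.
Golden rule sets MPK = n+g+δ: 0.28·k^(0.28−1) = 0.06, so k_gold = (0.28/0.06)^(1/0.72) ≈ 8.4952.
y_gold = 8.4952^0.28 ≈ 1.8204, c_gold = y_gold − 0.06·k_gold ≈ 1.3107.
Gain: Δc = 1.3107 − 1.2782 ≈ 0.0325.

Δc ≈ 0.03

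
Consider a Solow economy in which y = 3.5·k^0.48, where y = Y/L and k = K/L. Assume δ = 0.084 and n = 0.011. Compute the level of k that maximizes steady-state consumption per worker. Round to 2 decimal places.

k_gold ≈ 250.73

n + δ = 0.011 + 0.084 = 0.095.
Maximizing c = f(k) − (n+δ)·k gives f'(k) = n+δ, i.e. 0.48·3.5·k^(0.48−1) = 0.095, so k_gold = (0.48·3.5/0.095)^(1/0.52) ≈ 250.7282.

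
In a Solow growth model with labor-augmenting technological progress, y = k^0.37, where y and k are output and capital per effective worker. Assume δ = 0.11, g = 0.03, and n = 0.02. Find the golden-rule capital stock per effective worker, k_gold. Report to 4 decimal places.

k_gold ≈ 3.7836

Capital per effective worker breaks even when investment replaces (n + g + δ)·k; here n + g + δ = 0.16.
At the golden rule the marginal product of capital equals n+g+δ: 0.37·k^(0.37−1) = 0.16. Solving, k_gold = (0.37/0.16)^(1/0.63) ≈ 3.7836.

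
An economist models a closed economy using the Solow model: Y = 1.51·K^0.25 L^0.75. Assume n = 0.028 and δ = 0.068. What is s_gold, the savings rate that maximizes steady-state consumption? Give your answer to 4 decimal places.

Break-even investment rate: n + δ = 0.028 + 0.068 = 0.096.
At the golden rule MPK = n+δ, and in any Cobb-Douglas steady state s = (n+δ)·k/y = MPK·k/y = capital's share 0.25.

s_gold = 0.2500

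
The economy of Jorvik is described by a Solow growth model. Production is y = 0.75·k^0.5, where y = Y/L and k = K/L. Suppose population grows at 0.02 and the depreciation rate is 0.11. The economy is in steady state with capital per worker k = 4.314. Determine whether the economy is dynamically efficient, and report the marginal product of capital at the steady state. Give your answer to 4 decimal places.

dynamically efficient; MPK ≈ 0.1805

The effective depreciation rate is n + δ = 0.02 + 0.11 = 0.13.
MPK = 0.5·0.75·k^(0.5−1) = 0.5·0.75·4.314^(-0.5) ≈ 0.1805.
MPK > 0.13, so the economy is dynamically efficient (under-saving).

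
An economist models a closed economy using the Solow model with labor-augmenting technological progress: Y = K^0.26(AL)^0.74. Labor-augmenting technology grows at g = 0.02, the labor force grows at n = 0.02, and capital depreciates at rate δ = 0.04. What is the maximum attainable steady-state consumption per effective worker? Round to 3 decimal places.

Capital per effective worker breaks even when investment replaces (n + g + δ)·k; here n + g + δ = 0.08.
Maximizing c = f(k) − (n+g+δ)·k gives f'(k) = n+g+δ, i.e. 0.26·k^(0.26−1) = 0.08, so k_gold = (0.26/0.08)^(1/0.74) ≈ 4.9174.
y_gold = 4.9174^0.26 ≈ 1.5130.
c_gold = y_gold − (n+g+δ)·k_gold = 1.5130 − 0.08·4.9174 ≈ 1.1197.

c_gold ≈ 1.120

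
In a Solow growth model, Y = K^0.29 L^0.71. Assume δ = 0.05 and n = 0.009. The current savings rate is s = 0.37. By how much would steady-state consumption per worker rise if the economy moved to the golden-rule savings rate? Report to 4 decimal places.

Capital per worker breaks even when investment replaces (n + δ)·k; here n + δ = 0.059.
Current steady state (s = 0.37): k* = (0.37/0.059)^(1/0.71) ≈ 13.2748, y* = 13.2748^0.29 ≈ 2.1168, c* = (1−0.37)·2.1168 ≈ 1.3336.
Maximizing c = f(k) − (n+δ)·k gives f'(k) = n+δ, i.e. 0.29·k^(0.29−1) = 0.059, so k_gold = (0.29/0.059)^(1/0.71) ≈ 9.4191.
y_gold = 9.4191^0.29 ≈ 1.9163, c_gold = y_gold − 0.059·k_gold ≈ 1.3606.
Gain: Δc = 1.3606 − 1.3336 ≈ 0.0270.

Δc ≈ 0.0270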